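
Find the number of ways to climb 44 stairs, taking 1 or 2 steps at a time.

Let f(n) count the ways. The last step is size 1 or 2, so f(n) = f(n-1) + f(n-2) with f(1)=1, f(2)=2.
Computing successive values: f(1)=1, f(2)=2, f(3)=3, f(4)=5, f(5)=8, f(6)=13, f(7)=21, f(8)=34, f(9)=55, f(10)=89, f(11)=144, f(12)=233, f(13)=377, f(14)=610, f(15)=987, f(16)=1597, f(17)=2584, f(18)=4181, f(19)=6765, f(20)=10946, f(21)=17711, f(22)=28657, f(23)=46368, f(24)=75025, f(25)=121393, f(26)=196418, f(27)=317811, f(28)=514229, f(29)=832040, f(30)=1346269, f(31)=2178309, f(32)=3524578, f(33)=5702887, f(34)=9227465, f(35)=14930352, f(36)=24157817, f(37)=39088169, f(38)=63245986, f(39)=102334155, f(40)=165580141, f(41)=267914296, f(42)=433494437, f(43)=701408733, f(44)=1134903170.

Final answer: 1134903170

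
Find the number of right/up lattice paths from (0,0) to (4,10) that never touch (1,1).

Total paths to (4,10): C(14,10) = 1001.
Paths through (1,1): C(2,1) x C(12,9) = 440.
Avoiding (1,1): 1001 - 440.

Final answer: 561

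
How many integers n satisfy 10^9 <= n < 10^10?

These are the integers in [10^9, 10^10), so the count is 10^10 - 10^9 = 9 x 10^9.

Final answer: 9000000000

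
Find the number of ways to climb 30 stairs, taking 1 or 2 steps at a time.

Condition on the final move: it is a 1-step (f(n-1) ways to get there) or a 2-step (f(n-2) ways), so f(n) = f(n-1) + f(n-2), with f(1)=1, f(2)=2.
Computing successive values: f(1)=1, f(2)=2, f(3)=3, f(4)=5, f(5)=8, f(6)=13, f(7)=21, f(8)=34, f(9)=55, f(10)=89, f(11)=144, f(12)=233, f(13)=377, f(14)=610, f(15)=987, f(16)=1597, f(17)=2584, f(18)=4181, f(19)=6765, f(20)=10946, f(21)=17711, f(22)=28657, f(23)=46368, f(24)=75025, f(25)=121393, f(26)=196418, f(27)=317811, f(28)=514229, f(29)=832040, f(30)=1346269.

Final answer: 1346269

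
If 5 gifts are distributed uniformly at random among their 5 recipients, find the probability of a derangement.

D(n) = (n-1)(D(n-1) + D(n-2)), D(0)=1, D(1)=0.
Building up: D(2)=1, D(3)=2, D(4)=9, D(5)=44.
Total arrangements: 5! = 120.
Probability = D(5)/5! = 11/30.

Final answer: D(5)/5! = 44/120 = 0.366667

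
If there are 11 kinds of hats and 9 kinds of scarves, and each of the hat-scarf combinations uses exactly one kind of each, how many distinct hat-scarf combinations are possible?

By the multiplication principle: 11 x 9.

Final answer: 99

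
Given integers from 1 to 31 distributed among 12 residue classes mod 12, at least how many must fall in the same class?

By pigeonhole with 31 objects and 12 categories: ceiling(31/12).

Final answer: 3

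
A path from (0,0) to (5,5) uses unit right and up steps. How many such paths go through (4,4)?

Paths (0,0)->(4,4): C(8,4) = 70.
Paths (4,4)->(5,5): C(2,1) = 2.
By multiplication principle: 70 x 2.

Final answer: 140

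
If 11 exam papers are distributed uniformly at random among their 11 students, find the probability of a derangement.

Derangements satisfy D(n) = (n-1)(D(n-1) + D(n-2)), starting from D(0)=1, D(1)=0.
Building up: D(2)=1, D(3)=2, D(4)=9, D(5)=44, D(6)=265, D(7)=1854, D(8)=14833, D(9)=133496, D(10)=1334961, D(11)=14684570.
Total arrangements: 11! = 39916800.
Probability = D(11)/11! = 1468457/3991680.

Final answer: D(11)/11! = 14684570/39916800 = 0.367879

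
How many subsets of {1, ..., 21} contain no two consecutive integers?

Condition on whether n belongs to the subset: if not, any valid subset of {1, ..., n-1} works (a(n-1)); if so, n-1 is excluded and the rest is a valid subset of {1, ..., n-2} (a(n-2)). Hence a(n) = a(n-1) + a(n-2), a(1)=2, a(2)=3.
Computing successive values: a(1)=2, a(2)=3, a(3)=5, a(4)=8, a(5)=13, a(6)=21, a(7)=34, a(8)=55, a(9)=89, a(10)=144, a(11)=233, a(12)=377, a(13)=610, a(14)=987, a(15)=1597, a(16)=2584, a(17)=4181, a(18)=6765, a(19)=10946, a(20)=17711, a(21)=28657.

Final answer: 28657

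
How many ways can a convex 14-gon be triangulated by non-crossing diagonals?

This is counted by the nth Catalan number C_n. Here n = 14 - 2 = 12.
Using C_0 = 1 and C_(k+1) = C_k x 2(2k+1)/(k+2), build up term by term: C_1=1, C_2=2, C_3=5, C_4=14, C_5=42, C_6=132, C_7=429, C_8=1430, C_9=4862, C_10=16796, C_11=58786, C_12=208012.

Final answer: C_{12} = 208012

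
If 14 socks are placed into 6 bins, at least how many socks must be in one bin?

By the pigeonhole principle: ceiling(14/6).

Final answer: 3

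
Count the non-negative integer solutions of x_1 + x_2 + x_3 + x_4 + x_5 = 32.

Stars and bars with 32 stars and 4 bars:
C(32+5-1, 5-1) = C(36,4).

Final answer: C(36,4) = 58905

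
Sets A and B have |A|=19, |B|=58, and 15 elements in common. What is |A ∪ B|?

|A union B| = |A| + |B| - |A intersect B| = 19 + 58 - 15.

Final answer: 62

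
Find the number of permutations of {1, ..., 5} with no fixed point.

Use the recurrence D(n) = (n-1)(D(n-1) + D(n-2)) with D(0)=1, D(1)=0.
Building up: D(2)=1, D(3)=2, D(4)=9.
D(5) = 4 x (D(4) + D(3)) = 4 x (9 + 2).

Final answer: D(5) = 44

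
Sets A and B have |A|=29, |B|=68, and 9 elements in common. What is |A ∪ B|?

|A union B| = |A| + |B| - |A intersect B| = 29 + 68 - 9.

Final answer: 88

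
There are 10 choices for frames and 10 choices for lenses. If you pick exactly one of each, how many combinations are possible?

By the multiplication principle: 10 x 10.

Final answer: 100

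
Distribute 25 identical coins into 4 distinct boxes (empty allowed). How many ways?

Stars and bars: C(n+k-1, k-1) = C(28,3).

Final answer: C(28,3) = 3276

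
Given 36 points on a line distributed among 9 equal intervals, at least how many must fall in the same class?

By pigeonhole with 36 objects and 9 categories: ceiling(36/9).

Final answer: 4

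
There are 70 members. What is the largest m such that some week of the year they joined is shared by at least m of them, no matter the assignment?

There are 52 possible values for week of the year they joined. With 70 members and 52 categories, by pigeonhole: ceiling(70/52).

Final answer: 2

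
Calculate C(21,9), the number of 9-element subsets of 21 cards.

C(21,9) = 21!/(9! x 12!).

Final answer: \binom{21}{9} = 293930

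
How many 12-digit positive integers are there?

The leading digit cannot be 0 (9 options); the other 11 digits can be anything (10 options each).
Total: 9 x 10^11.

Final answer: 900000000000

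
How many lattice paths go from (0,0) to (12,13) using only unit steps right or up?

Each path has 12 right steps and 13 up steps in some order (25 steps total).
Choose which 13 of the 25 steps are up: C(25,13).

Final answer: C(25,13) = 5200300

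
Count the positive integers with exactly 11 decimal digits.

These are the integers in [10^10, 10^11), so the count is 10^11 - 10^10 = 9 x 10^10.

Final answer: 90000000000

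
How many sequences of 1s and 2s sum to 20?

Let f(n) be the number of climbs. Removing the last move (1 or 2 steps) gives f(n) = f(n-1) + f(n-2); base cases f(1)=1, f(2)=2.
Computing successive values: f(1)=1, f(2)=2, f(3)=3, f(4)=5, f(5)=8, f(6)=13, f(7)=21, f(8)=34, f(9)=55, f(10)=89, f(11)=144, f(12)=233, f(13)=377, f(14)=610, f(15)=987, f(16)=1597, f(17)=2584, f(18)=4181, f(19)=6765, f(20)=10946.

Final answer: 10946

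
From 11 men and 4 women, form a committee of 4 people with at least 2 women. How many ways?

Sum over valid woman counts:
C(4,2)C(11,2) = 330
C(4,3)C(11,1) = 44
C(4,4)C(11,0) = 1
Total: 330 + 44 + 1.

Final answer: 375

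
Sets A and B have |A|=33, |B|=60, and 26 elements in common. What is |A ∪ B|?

|A union B| = |A| + |B| - |A intersect B| = 33 + 60 - 26.

Final answer: 67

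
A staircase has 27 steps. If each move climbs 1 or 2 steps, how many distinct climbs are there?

Let f(n) be the number of climbs. Removing the last move (1 or 2 steps) gives f(n) = f(n-1) + f(n-2); base cases f(1)=1, f(2)=2.
Computing successive values: f(1)=1, f(2)=2, f(3)=3, f(4)=5, f(5)=8, f(6)=13, f(7)=21, f(8)=34, f(9)=55, f(10)=89, f(11)=144, f(12)=233, f(13)=377, f(14)=610, f(15)=987, f(16)=1597, f(17)=2584, f(18)=4181, f(19)=6765, f(20)=10946, f(21)=17711, f(22)=28657, f(23)=46368, f(24)=75025, f(25)=121393, f(26)=196418, f(27)=317811.

Final answer: 317811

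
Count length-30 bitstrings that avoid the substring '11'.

A valid string ends in 0 (append to any length-(n-1) valid string) or in 01 (append to any length-(n-2) valid string), so a(n) = a(n-1) + a(n-2) with a(1)=2, a(2)=3.
Iterating the recurrence: a(1)=2, a(2)=3, a(3)=5, a(4)=8, a(5)=13, a(6)=21, a(7)=34, a(8)=55, a(9)=89, a(10)=144, a(11)=233, a(12)=377, a(13)=610, a(14)=987, a(15)=1597, a(16)=2584, a(17)=4181, a(18)=6765, a(19)=10946, a(20)=17711, a(21)=28657, a(22)=46368, a(23)=75025, a(24)=121393, a(25)=196418, a(26)=317811, a(27)=514229, a(28)=832040, a(29)=1346269, a(30)=2178309.

Final answer: 2178309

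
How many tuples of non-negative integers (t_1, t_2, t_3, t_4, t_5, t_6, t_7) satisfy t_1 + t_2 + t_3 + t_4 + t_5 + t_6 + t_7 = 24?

Stars and bars with 24 stars and 6 bars:
C(24+7-1, 7-1) = C(30,6).

Final answer: C(30,6) = 593775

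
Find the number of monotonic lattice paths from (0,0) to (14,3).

Each path has 14 right steps and 3 up steps in some order (17 steps total).
Choose which 3 of the 17 steps are up: C(17,3).

Final answer: C(17,3) = 680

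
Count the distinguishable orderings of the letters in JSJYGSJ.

Letters (G:1, J:3, S:2, Y:1). Total letters: 7.
Permutations = 7!/(3! x 2!).

Final answer: 420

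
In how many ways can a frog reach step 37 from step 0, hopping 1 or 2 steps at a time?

Let f(n) be the number of climbs. Removing the last move (1 or 2 steps) gives f(n) = f(n-1) + f(n-2); base cases f(1)=1, f(2)=2.
Computing successive values: f(1)=1, f(2)=2, f(3)=3, f(4)=5, f(5)=8, f(6)=13, f(7)=21, f(8)=34, f(9)=55, f(10)=89, f(11)=144, f(12)=233, f(13)=377, f(14)=610, f(15)=987, f(16)=1597, f(17)=2584, f(18)=4181, f(19)=6765, f(20)=10946, f(21)=17711, f(22)=28657, f(23)=46368, f(24)=75025, f(25)=121393, f(26)=196418, f(27)=317811, f(28)=514229, f(29)=832040, f(30)=1346269, f(31)=2178309, f(32)=3524578, f(33)=5702887, f(34)=9227465, f(35)=14930352, f(36)=24157817, f(37)=39088169.

Final answer: 39088169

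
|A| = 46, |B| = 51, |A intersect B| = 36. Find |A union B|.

|A union B| = |A| + |B| - |A intersect B| = 46 + 51 - 36.

Final answer: 61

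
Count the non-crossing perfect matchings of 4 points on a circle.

This is counted by the nth Catalan number C_n. Here n = 4/2 = 2.
C_n = C(2n,n) - C(2n,n+1), so C_{2} = C(4,2) - C(4,3) = 6 - 4.

Final answer: C_{2} = 2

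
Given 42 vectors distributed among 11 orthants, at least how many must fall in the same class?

By pigeonhole with 42 objects and 11 categories: ceiling(42/11).

Final answer: 4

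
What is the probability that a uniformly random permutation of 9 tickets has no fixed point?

Derangements satisfy D(n) = (n-1)(D(n-1) + D(n-2)), starting from D(0)=1, D(1)=0.
Building up: D(2)=1, D(3)=2, D(4)=9, D(5)=44, D(6)=265, D(7)=1854, D(8)=14833, D(9)=133496.
Total arrangements: 9! = 362880.
Probability = D(9)/9! = 16687/45360.

Final answer: D(9)/9! = 133496/362880 = 0.367879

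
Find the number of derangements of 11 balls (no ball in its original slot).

Use the recurrence D(n) = (n-1)(D(n-1) + D(n-2)) with D(0)=1, D(1)=0.
D(2) = 1 x (0 + 1) = 1
D(3) = 2 x (1 + 0) = 2
D(4) = 3 x (2 + 1) = 9
D(5) = 4 x (9 + 2) = 44
D(6) = 5 x (44 + 9) = 265
D(7) = 6 x (265 + 44) = 1854
D(8) = 7 x (1854 + 265) = 14833
D(9) = 8 x (14833 + 1854) = 133496
D(10) = 9 x (133496 + 14833) = 1334961
D(11) = 10 x (D(10) + D(9)) = 10 x (1334961 + 133496)

Final answer: D(11) = 14684570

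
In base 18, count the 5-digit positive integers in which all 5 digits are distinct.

First digit: 17 (nonzero). Second: 17 (not first). Third: 16, etc.
Total: 17 x 17 x 16 x 15 x 14.

Final answer: 971040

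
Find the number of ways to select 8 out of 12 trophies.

C(12,8) = 12!/(8! x 4!).

Final answer: \binom{12}{8} = 495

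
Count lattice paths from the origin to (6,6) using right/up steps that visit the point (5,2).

Paths (0,0)->(5,2): C(7,2) = 21.
Paths (5,2)->(6,6): C(5,4) = 5.
By multiplication principle: 21 x 5.

Final answer: 105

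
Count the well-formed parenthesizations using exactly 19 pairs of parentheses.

This is counted by the nth Catalan number C_n. Here n = 19 (pairs).
C_n = (2n)!/(n!(n+1)!), so C_{19} = 38!/(19! x 20!) = C(38,19)/20 = 35345263800/20.

Final answer: C_{19} = 1767263190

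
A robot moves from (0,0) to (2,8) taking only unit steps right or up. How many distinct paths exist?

Each path has 2 right steps and 8 up steps in some order (10 steps total).
Choose which 8 of the 10 steps are up: C(10,8).

Final answer: C(10,8) = 45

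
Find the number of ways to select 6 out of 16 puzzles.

C(16,6) = 16!/(6! x (16-6)!).

Final answer: C(16,6) = 8008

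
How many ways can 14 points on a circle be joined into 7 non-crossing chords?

The structures are counted by the Catalan number C_n. Here n = 14/2 = 7.
C_n = (2n)!/(n!(n+1)!), so C_{7} = 14!/(7! x 8!) = C(14,7)/8 = 3432/8.

Final answer: C_{7} = 429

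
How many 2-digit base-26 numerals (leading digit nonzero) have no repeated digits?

The leading digit has 25 choices (anything but zero); the next has 25 (anything but the first), then 24, and so on, one fewer each time.
Total: 25 x 25.

Final answer: 625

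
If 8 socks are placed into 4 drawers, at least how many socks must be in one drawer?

By the pigeonhole principle: ceiling(8/4).

Final answer: 2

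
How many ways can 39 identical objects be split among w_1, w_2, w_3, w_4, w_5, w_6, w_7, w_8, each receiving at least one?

Substitute w'_i = w_i - 1 (so w'_i >= 0). Then sum w'_i = 39 - 8 = 31.
Stars and bars: C(31+8-1, 8-1) = C(38,7).

Final answer: C(38,7) = 12620256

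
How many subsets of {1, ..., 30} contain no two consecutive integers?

Let a(n) count such subsets of {1, ..., n}. Either n is excluded (a(n-1) ways) or n is included, forcing n-1 out (a(n-2) ways), so a(n) = a(n-1) + a(n-2) with a(1)=2, a(2)=3.
Iterating the recurrence: a(1)=2, a(2)=3, a(3)=5, a(4)=8, a(5)=13, a(6)=21, a(7)=34, a(8)=55, a(9)=89, a(10)=144, a(11)=233, a(12)=377, a(13)=610, a(14)=987, a(15)=1597, a(16)=2584, a(17)=4181, a(18)=6765, a(19)=10946, a(20)=17711, a(21)=28657, a(22)=46368, a(23)=75025, a(24)=121393, a(25)=196418, a(26)=317811, a(27)=514229, a(28)=832040, a(29)=1346269, a(30)=2178309.

Final answer: 2178309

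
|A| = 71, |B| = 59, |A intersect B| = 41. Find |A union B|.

|A union B| = |A| + |B| - |A intersect B| = 71 + 59 - 41.

Final answer: 89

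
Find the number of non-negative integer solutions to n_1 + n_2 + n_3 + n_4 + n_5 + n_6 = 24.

Stars and bars with 24 stars and 5 bars:
C(24+6-1, 6-1) = C(29,5).

Final answer: C(29,5) = 118755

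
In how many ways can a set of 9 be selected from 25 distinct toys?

C(25,9) = 25!/(9! x 16!).

Final answer: \binom{25}{9} = 2042975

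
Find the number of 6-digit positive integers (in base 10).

These are the integers in [10^5, 10^6), so the count is 10^6 - 10^5 = 9 x 10^5.

Final answer: 900000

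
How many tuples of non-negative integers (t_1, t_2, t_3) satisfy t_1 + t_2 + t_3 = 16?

Stars and bars with 16 stars and 2 bars:
C(16+3-1, 3-1) = C(18,2).

Final answer: C(18,2) = 153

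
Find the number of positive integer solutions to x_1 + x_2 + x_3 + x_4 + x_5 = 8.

Substitute x'_i = x_i - 1 (so x'_i >= 0). Then sum x'_i = 8 - 5 = 3.
Stars and bars: C(3+5-1, 5-1) = C(7,4).

Final answer: C(7,4) = 35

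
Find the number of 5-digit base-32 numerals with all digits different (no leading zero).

The leading digit has 31 choices (anything but zero); the next has 31 (anything but the first), then 30, and so on, one fewer each time.
Total: 31 x 31 x 30 x 29 x 28.

Final answer: 23409960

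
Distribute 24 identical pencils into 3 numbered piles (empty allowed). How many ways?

Stars and bars: C(n+k-1, k-1) = C(26,2).

Final answer: C(26,2) = 325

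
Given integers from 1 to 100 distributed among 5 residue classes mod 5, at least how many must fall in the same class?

By pigeonhole with 100 objects and 5 categories: ceiling(100/5).

Final answer: 20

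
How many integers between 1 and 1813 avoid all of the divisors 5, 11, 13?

|div by 5|=362, |div by 11|=164, |div by 13|=139.
|div by 5&11|=32, |div by 5&13|=27, |div by 11&13|=12, |div by all|=2.
By inclusion-exclusion, divisible by at least one: 362+164+139-32-27-12+2 = 596.
Not divisible by any: 1813 - 596.

Final answer: 1217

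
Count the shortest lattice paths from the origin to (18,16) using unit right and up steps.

Each path has 18 right steps and 16 up steps in some order (34 steps total).
Choose which 16 of the 34 steps are up: C(34,16).

Final answer: C(34,16) = 2203961430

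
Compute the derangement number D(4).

Derangements satisfy D(n) = (n-1)(D(n-1) + D(n-2)), starting from D(0)=1, D(1)=0.
Building up: D(2)=1, D(3)=2.
D(4) = 3 x (D(3) + D(2)) = 3 x (2 + 1).

Final answer: D(4) = 9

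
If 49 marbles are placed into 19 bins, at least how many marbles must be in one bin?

By the pigeonhole principle: ceiling(49/19).

Final answer: 3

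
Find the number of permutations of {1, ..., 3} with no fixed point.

Use the recurrence D(n) = (n-1)(D(n-1) + D(n-2)) with D(0)=1, D(1)=0.
D(2) = 1 x (0 + 1) = 1
D(3) = 2 x (D(2) + D(1)) = 2 x (1 + 0)

Final answer: D(3) = 2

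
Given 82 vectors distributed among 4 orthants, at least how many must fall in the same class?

By pigeonhole with 82 objects and 4 categories: ceiling(82/4).

Final answer: 21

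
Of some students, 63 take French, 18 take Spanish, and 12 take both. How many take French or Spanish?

|A union B| = |A| + |B| - |A intersect B| = 63 + 18 - 12.

Final answer: 69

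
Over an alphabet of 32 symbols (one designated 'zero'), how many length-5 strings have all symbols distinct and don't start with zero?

The leading digit has 31 choices (anything but zero); the next has 31 (anything but the first), then 30, and so on, one fewer each time.
Total: 31 x 31 x 30 x 29 x 28.

Final answer: 23409960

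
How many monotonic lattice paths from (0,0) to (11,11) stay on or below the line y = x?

Total monotonic paths to (11,11): C(22,11) = 705432.
Reflecting each bad path at its first crossing gives a bijection with paths to (10,12): C(22,12) = 646646.
Valid Dyck paths: 705432 - 646646.
(This is the Catalan number C_{11}.)

Final answer: C_{11} = 58786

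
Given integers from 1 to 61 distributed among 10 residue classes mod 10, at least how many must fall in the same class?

By pigeonhole with 61 objects and 10 categories: ceiling(61/10).

Final answer: 7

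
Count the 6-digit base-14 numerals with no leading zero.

These are the integers in [14^5, 14^6), so the count is 14^6 - 14^5 = 13 x 14^5.

Final answer: 6991712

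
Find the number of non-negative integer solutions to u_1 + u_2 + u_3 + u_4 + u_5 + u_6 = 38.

Stars and bars with 38 stars and 5 bars:
C(38+6-1, 6-1) = C(43,5).

Final answer: C(43,5) = 962598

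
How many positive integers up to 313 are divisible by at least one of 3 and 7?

Multiples of 3: 104. Multiples of 7: 44. Of both (lcm=21): 14.
By inclusion-exclusion: 104 + 44 - 14.

Final answer: 134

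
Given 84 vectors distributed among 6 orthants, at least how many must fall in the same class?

By pigeonhole with 84 objects and 6 categories: ceiling(84/6).

Final answer: 14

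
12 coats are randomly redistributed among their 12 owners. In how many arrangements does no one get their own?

Use the recurrence D(n) = (n-1)(D(n-1) + D(n-2)) with D(0)=1, D(1)=0.
D(2) = 1 x (0 + 1) = 1
D(3) = 2 x (1 + 0) = 2
D(4) = 3 x (2 + 1) = 9
D(5) = 4 x (9 + 2) = 44
D(6) = 5 x (44 + 9) = 265
D(7) = 6 x (265 + 44) = 1854
D(8) = 7 x (1854 + 265) = 14833
D(9) = 8 x (14833 + 1854) = 133496
D(10) = 9 x (133496 + 14833) = 1334961
D(11) = 10 x (1334961 + 133496) = 14684570
D(12) = 11 x (D(11) + D(10)) = 11 x (14684570 + 1334961)

Final answer: D(12) = 176214841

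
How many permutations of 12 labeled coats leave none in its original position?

Use the recurrence D(n) = (n-1)(D(n-1) + D(n-2)) with D(0)=1, D(1)=0.
D(2) = 1 x (0 + 1) = 1
D(3) = 2 x (1 + 0) = 2
D(4) = 3 x (2 + 1) = 9
D(5) = 4 x (9 + 2) = 44
D(6) = 5 x (44 + 9) = 265
D(7) = 6 x (265 + 44) = 1854
D(8) = 7 x (1854 + 265) = 14833
D(9) = 8 x (14833 + 1854) = 133496
D(10) = 9 x (133496 + 14833) = 1334961
D(11) = 10 x (1334961 + 133496) = 14684570
D(12) = 11 x (D(11) + D(10)) = 11 x (14684570 + 1334961)

Final answer: D(12) = 176214841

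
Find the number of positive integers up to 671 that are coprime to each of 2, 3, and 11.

|div by 2|=335, |div by 3|=223, |div by 11|=61.
|div by 2&3|=111, |div by 2&11|=30, |div by 3&11|=20, |div by all|=10.
By inclusion-exclusion, divisible by at least one: 335+223+61-111-30-20+10 = 468.
Not divisible by any: 671 - 468.

Final answer: 203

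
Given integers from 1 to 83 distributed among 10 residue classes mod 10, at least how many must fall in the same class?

By pigeonhole with 83 objects and 10 categories: ceiling(83/10).

Final answer: 9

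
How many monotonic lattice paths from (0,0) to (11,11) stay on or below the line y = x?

Total monotonic paths to (11,11): C(22,11) = 705432.
Paths that cross above y=x (reflection bijection): C(22,12) = 646646.
Valid Dyck paths: 705432 - 646646.
(These counts are the Catalan numbers.)

Final answer: C_{11} = 58786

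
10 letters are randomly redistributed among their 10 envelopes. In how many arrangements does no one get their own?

Derangements satisfy D(n) = (n-1)(D(n-1) + D(n-2)), starting from D(0)=1, D(1)=0.
D(2) = 1 x (0 + 1) = 1
D(3) = 2 x (1 + 0) = 2
D(4) = 3 x (2 + 1) = 9
D(5) = 4 x (9 + 2) = 44
D(6) = 5 x (44 + 9) = 265
D(7) = 6 x (265 + 44) = 1854
D(8) = 7 x (1854 + 265) = 14833
D(9) = 8 x (14833 + 1854) = 133496
D(10) = 9 x (D(9) + D(8)) = 9 x (133496 + 14833)

Final answer: D(10) = 1334961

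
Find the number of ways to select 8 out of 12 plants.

C(12,8) = 12!/(8! x (12-8)!).

Final answer: C(12,8) = 495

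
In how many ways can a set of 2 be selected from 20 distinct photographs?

C(20,2) = 20!/(2! x (20-2)!).

Final answer: C(20,2) = 190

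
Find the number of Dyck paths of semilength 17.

Total monotonic paths to (17,17): C(34,17) = 2333606220.
By the reflection principle, paths that go above the diagonal number C(34,18) = 2203961430.
Valid Dyck paths: 2333606220 - 2203961430.
(Equivalently, C_{17} = C(34,17)/18 = 2333606220/18.)

Final answer: C_{17} = 129644790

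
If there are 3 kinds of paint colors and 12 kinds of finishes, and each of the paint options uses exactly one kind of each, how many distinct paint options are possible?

By the multiplication principle: 3 x 12.

Final answer: 36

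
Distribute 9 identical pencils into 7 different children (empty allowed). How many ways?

Stars and bars: C(n+k-1, k-1) = C(15,6).

Final answer: C(15,6) = 5005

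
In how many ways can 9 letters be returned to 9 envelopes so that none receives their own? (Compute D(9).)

Use the recurrence D(n) = (n-1)(D(n-1) + D(n-2)) with D(0)=1, D(1)=0.
D(2) = 1 x (0 + 1) = 1
D(3) = 2 x (1 + 0) = 2
D(4) = 3 x (2 + 1) = 9
D(5) = 4 x (9 + 2) = 44
D(6) = 5 x (44 + 9) = 265
D(7) = 6 x (265 + 44) = 1854
D(8) = 7 x (1854 + 265) = 14833
D(9) = 8 x (D(8) + D(7)) = 8 x (14833 + 1854)

Final answer: D(9) = 133496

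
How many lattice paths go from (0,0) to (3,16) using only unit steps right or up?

Each path has 3 right steps and 16 up steps in some order (19 steps total).
Choose which 16 of the 19 steps are up: C(19,16).

Final answer: C(19,16) = 969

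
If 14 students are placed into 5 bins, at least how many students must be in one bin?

By the pigeonhole principle: ceiling(14/5).

Final answer: 3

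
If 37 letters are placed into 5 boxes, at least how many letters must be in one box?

By the pigeonhole principle: ceiling(37/5).

Final answer: 8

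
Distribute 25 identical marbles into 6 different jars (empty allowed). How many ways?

Stars and bars: C(n+k-1, k-1) = C(30,5).

Final answer: C(30,5) = 142506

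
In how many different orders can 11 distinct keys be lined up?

The number of ways to arrange 11 distinct objects is 11!.

Final answer: 11! = 39916800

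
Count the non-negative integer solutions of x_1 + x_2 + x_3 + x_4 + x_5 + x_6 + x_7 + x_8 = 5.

Stars and bars with 5 stars and 7 bars:
C(5+8-1, 8-1) = C(12,7).

Final answer: C(12,7) = 792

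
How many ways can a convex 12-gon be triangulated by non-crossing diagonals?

This is counted by the nth Catalan number C_n. Here n = 12 - 2 = 10.
C_n = C(2n,n) - C(2n,n+1), so C_{10} = C(20,10) - C(20,11) = 184756 - 167960.

Final answer: C_{10} = 16796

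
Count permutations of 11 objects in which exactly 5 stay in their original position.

Choose which 5 elements are fixed: C(11,5) = 462.
Derange the remaining 6 using D(j) = (j-1)(D(j-1) + D(j-2)), D(0)=1, D(1)=0: D(2)=1, D(3)=2, D(4)=9, D(5)=44, D(6)=265.
Total: 462 x 265.

Final answer: C(11,5) D(6) = 122430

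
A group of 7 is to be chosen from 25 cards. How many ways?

C(25,7) = 25!/(7! x (25-7)!).

Final answer: C(25,7) = 480700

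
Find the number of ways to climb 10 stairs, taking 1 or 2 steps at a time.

Let f(n) count the ways. The last step is size 1 or 2, so f(n) = f(n-1) + f(n-2) with f(1)=1, f(2)=2.
Building up term by term: f(1)=1, f(2)=2, f(3)=3, f(4)=5, f(5)=8, f(6)=13, f(7)=21, f(8)=34, f(9)=55, f(10)=89.

Final answer: 89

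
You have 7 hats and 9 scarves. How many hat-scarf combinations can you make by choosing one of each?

By the multiplication principle: 7 x 9.

Final answer: 63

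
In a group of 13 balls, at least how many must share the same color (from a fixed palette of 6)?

There are 6 possible values for color (from a fixed palette of 6). With 13 balls and 6 categories, by pigeonhole: ceiling(13/6).

Final answer: 3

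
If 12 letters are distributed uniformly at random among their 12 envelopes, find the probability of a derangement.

D(n) = (n-1)(D(n-1) + D(n-2)), D(0)=1, D(1)=0.
Building up: D(2)=1, D(3)=2, D(4)=9, D(5)=44, D(6)=265, D(7)=1854, D(8)=14833, D(9)=133496, D(10)=1334961, D(11)=14684570, D(12)=176214841.
Total arrangements: 12! = 479001600.
Probability = D(12)/12! = 16019531/43545600.

Final answer: D(12)/12! = 176214841/479001600 = 0.367879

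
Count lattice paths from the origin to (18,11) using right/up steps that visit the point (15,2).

Paths (0,0)->(15,2): C(17,2) = 136.
Paths (15,2)->(18,11): C(12,9) = 220.
By multiplication principle: 136 x 220.

Final answer: 29920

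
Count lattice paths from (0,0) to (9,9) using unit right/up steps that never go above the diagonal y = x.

Total monotonic paths to (9,9): C(18,9) = 48620.
Paths that cross above y=x (reflection bijection): C(18,10) = 43758.
Valid Dyck paths: 48620 - 43758.
(This is the Catalan number C_{9}.)

Final answer: C_{9} = 4862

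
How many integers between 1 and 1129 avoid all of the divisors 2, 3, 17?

|div by 2|=564, |div by 3|=376, |div by 17|=66.
|div by 2&3|=188, |div by 2&17|=33, |div by 3&17|=22, |div by all|=11.
By inclusion-exclusion, divisible by at least one: 564+376+66-188-33-22+11 = 774.
Not divisible by any: 1129 - 774.

Final answer: 355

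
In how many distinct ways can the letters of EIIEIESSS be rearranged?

Letters (E:3, I:3, S:3). Total letters: 9.
Permutations = 9!/(3! x 3! x 3!).

Final answer: 1680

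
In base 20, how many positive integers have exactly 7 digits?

Leading digit: 19 options (nonzero). Other 6 digit(s): 20 options each.
Total: 19 x 20^6.

Final answer: 1216000000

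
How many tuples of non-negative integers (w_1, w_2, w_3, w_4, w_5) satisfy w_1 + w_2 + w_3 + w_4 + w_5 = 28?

Stars and bars with 28 stars and 4 bars:
C(28+5-1, 5-1) = C(32,4).

Final answer: C(32,4) = 35960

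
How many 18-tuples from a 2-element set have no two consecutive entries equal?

First character: 2 choices. Each subsequent: 1 choices (must differ from the previous one).
Total: 2 x 1^17.

Final answer: 2 x 1^{17} = 2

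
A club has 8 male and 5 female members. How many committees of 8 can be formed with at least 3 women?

Sum over valid woman counts:
C(5,3)C(8,5) = 560
C(5,4)C(8,4) = 350
C(5,5)C(8,3) = 56
Total: 560 + 350 + 56.

Final answer: 966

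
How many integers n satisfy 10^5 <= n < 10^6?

These are the integers in [10^5, 10^6), so the count is 10^6 - 10^5 = 9 x 10^5.

Final answer: 900000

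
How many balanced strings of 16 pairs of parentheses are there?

This is counted by the nth Catalan number C_n. Here n = 16 (pairs).
Using C_0 = 1 and C_(k+1) = C_k x 2(2k+1)/(k+2), build up term by term: C_1=1, C_2=2, C_3=5, C_4=14, C_5=42, C_6=132, C_7=429, C_8=1430, C_9=4862, C_10=16796, C_11=58786, C_12=208012, C_13=742900, C_14=2674440, C_15=9694845, C_16=35357670.

Final answer: C_{16} = 35357670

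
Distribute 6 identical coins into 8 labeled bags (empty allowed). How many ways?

Stars and bars: C(n+k-1, k-1) = C(13,7).

Final answer: C(13,7) = 1716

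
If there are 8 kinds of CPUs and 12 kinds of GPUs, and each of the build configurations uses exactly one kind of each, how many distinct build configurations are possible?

By the multiplication principle: 8 x 12.

Final answer: 96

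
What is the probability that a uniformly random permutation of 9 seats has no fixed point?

Use the recurrence D(n) = (n-1)(D(n-1) + D(n-2)) with D(0)=1, D(1)=0.
Building up: D(2)=1, D(3)=2, D(4)=9, D(5)=44, D(6)=265, D(7)=1854, D(8)=14833, D(9)=133496.
Total arrangements: 9! = 362880.
Probability = D(9)/9! = 16687/45360.

Final answer: D(9)/9! = 133496/362880 = 0.367879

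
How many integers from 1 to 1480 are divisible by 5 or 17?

Multiples of 5: 296. Multiples of 17: 87. Of both (lcm=85): 17.
By inclusion-exclusion: 296 + 87 - 17.

Final answer: 366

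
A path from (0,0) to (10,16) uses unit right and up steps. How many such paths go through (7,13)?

Paths (0,0)->(7,13): C(20,13) = 77520.
Paths (7,13)->(10,16): C(6,3) = 20.
By multiplication principle: 77520 x 20.

Final answer: 1550400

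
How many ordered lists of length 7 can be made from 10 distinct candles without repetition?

P(10,7) = 10!/(10-7)! = 10!/3!.

Final answer: P(10,7) = 604800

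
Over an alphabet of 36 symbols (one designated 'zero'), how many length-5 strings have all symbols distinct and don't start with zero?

First digit: 35 (nonzero). Second: 35 (not first). Third: 34, etc.
Total: 35 x 35 x 34 x 33 x 32.

Final answer: 43982400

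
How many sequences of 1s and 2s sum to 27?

Let f(n) be the number of climbs. Removing the last move (1 or 2 steps) gives f(n) = f(n-1) + f(n-2); base cases f(1)=1, f(2)=2.
Building up term by term: f(1)=1, f(2)=2, f(3)=3, f(4)=5, f(5)=8, f(6)=13, f(7)=21, f(8)=34, f(9)=55, f(10)=89, f(11)=144, f(12)=233, f(13)=377, f(14)=610, f(15)=987, f(16)=1597, f(17)=2584, f(18)=4181, f(19)=6765, f(20)=10946, f(21)=17711, f(22)=28657, f(23)=46368, f(24)=75025, f(25)=121393, f(26)=196418, f(27)=317811.

Final answer: 317811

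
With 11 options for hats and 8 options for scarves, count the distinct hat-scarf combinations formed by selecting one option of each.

By the multiplication principle: 11 x 8.

Final answer: 88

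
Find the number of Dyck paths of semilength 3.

Total monotonic paths to (3,3): C(6,3) = 20.
Paths that cross above y=x (reflection bijection): C(6,4) = 15.
Valid Dyck paths: 20 - 15.
(This is the Catalan number C_{3}.)

Final answer: C_{3} = 5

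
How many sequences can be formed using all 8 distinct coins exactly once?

The number of ways to arrange 8 distinct objects is 8!.

Final answer: 8! = 40320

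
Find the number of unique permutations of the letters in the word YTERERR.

Letters (E:2, R:3, T:1, Y:1). Total letters: 7.
Permutations = 7!/(3! x 2!).

Final answer: 420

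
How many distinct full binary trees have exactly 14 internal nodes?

This is counted by the nth Catalan number C_n. Here n = 14.
Using C_0 = 1 and C_(k+1) = C_k x 2(2k+1)/(k+2), build up term by term: C_1=1, C_2=2, C_3=5, C_4=14, C_5=42, C_6=132, C_7=429, C_8=1430, C_9=4862, C_10=16796, C_11=58786, C_12=208012, C_13=742900, C_14=2674440.

Final answer: C_{14} = 2674440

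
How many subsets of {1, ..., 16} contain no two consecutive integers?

Condition on whether n belongs to the subset: if not, any valid subset of {1, ..., n-1} works (a(n-1)); if so, n-1 is excluded and the rest is a valid subset of {1, ..., n-2} (a(n-2)). Hence a(n) = a(n-1) + a(n-2), a(1)=2, a(2)=3.
Building up term by term: a(1)=2, a(2)=3, a(3)=5, a(4)=8, a(5)=13, a(6)=21, a(7)=34, a(8)=55, a(9)=89, a(10)=144, a(11)=233, a(12)=377, a(13)=610, a(14)=987, a(15)=1597, a(16)=2584.

Final answer: 2584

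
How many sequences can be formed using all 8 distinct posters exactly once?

The number of ways to arrange 8 distinct objects is 8!.

Final answer: 8! = 40320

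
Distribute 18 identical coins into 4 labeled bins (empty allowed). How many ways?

Stars and bars: C(n+k-1, k-1) = C(21,3).

Final answer: C(21,3) = 1330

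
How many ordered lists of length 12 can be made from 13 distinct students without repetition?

P(13,12) = 13!/(13-12)! = 13!/1!.

Final answer: P(13,12) = 6227020800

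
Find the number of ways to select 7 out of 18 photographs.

C(18,7) = 18!/(7! x 11!).

Final answer: \binom{18}{7} = 31824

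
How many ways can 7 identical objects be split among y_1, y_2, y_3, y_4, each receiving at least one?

Substitute y'_i = y_i - 1 (so y'_i >= 0). Then sum y'_i = 7 - 4 = 3.
Stars and bars: C(3+4-1, 4-1) = C(6,3).

Final answer: C(6,3) = 20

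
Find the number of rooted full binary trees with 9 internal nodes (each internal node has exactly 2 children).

This is a standard Catalan-number count: the answer is C_n. Here n = 9.
Using C_0 = 1 and C_(k+1) = C_k x 2(2k+1)/(k+2), build up term by term: C_1=1, C_2=2, C_3=5, C_4=14, C_5=42, C_6=132, C_7=429, C_8=1430, C_9=4862.

Final answer: C_{9} = 4862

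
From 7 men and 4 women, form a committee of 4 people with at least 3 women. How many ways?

Sum over valid woman counts:
C(4,3)C(7,1) = 28
C(4,4)C(7,0) = 1
Total: 28 + 1.

Final answer: 29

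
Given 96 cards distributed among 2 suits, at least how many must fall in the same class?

By pigeonhole with 96 objects and 2 categories: ceiling(96/2).

Final answer: 48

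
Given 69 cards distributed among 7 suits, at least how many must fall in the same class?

By pigeonhole with 69 objects and 7 categories: ceiling(69/7).

Final answer: 10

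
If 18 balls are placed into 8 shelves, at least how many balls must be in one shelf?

By the pigeonhole principle: ceiling(18/8).

Final answer: 3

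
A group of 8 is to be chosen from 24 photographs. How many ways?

C(24,8) = 24!/(8! x (24-8)!).

Final answer: C(24,8) = 735471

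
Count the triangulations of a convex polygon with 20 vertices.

The structures are counted by the Catalan number C_n. Here n = 20 - 2 = 18.
C_n = C(2n,n) - C(2n,n+1), so C_{18} = C(36,18) - C(36,19) = 9075135300 - 8597496600.

Final answer: C_{18} = 477638700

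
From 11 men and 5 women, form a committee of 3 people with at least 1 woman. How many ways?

Sum over valid woman counts:
C(5,1)C(11,2) = 275
C(5,2)C(11,1) = 110
C(5,3)C(11,0) = 10
Total: 275 + 110 + 10.

Final answer: 395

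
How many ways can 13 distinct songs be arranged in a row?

The number of ways to arrange 13 distinct objects is 13!.

Final answer: 13! = 6227020800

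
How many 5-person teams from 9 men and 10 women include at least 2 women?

Sum over valid woman counts:
C(10,2)C(9,3) = 3780
C(10,3)C(9,2) = 4320
C(10,4)C(9,1) = 1890
C(10,5)C(9,0) = 252
Total: 3780 + 4320 + 1890 + 252.

Final answer: 10242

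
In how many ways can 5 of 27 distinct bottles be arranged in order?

P(27,5) = 27!/(27-5)! = 27!/22!.

Final answer: P(27,5) = 9687600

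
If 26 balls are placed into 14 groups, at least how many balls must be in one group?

By the pigeonhole principle: ceiling(26/14).

Final answer: 2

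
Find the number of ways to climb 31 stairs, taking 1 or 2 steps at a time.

Let f(n) be the number of climbs. Removing the last move (1 or 2 steps) gives f(n) = f(n-1) + f(n-2); base cases f(1)=1, f(2)=2.
Iterating the recurrence: f(1)=1, f(2)=2, f(3)=3, f(4)=5, f(5)=8, f(6)=13, f(7)=21, f(8)=34, f(9)=55, f(10)=89, f(11)=144, f(12)=233, f(13)=377, f(14)=610, f(15)=987, f(16)=1597, f(17)=2584, f(18)=4181, f(19)=6765, f(20)=10946, f(21)=17711, f(22)=28657, f(23)=46368, f(24)=75025, f(25)=121393, f(26)=196418, f(27)=317811, f(28)=514229, f(29)=832040, f(30)=1346269, f(31)=2178309.

Final answer: 2178309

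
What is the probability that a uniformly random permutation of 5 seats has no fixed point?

Derangements satisfy D(n) = (n-1)(D(n-1) + D(n-2)), starting from D(0)=1, D(1)=0.
Building up: D(2)=1, D(3)=2, D(4)=9, D(5)=44.
Total arrangements: 5! = 120.
Probability = D(5)/5! = 11/30.

Final answer: D(5)/5! = 44/120 = 0.366667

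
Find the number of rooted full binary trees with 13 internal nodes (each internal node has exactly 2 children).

The structures are counted by the Catalan number C_n. Here n = 13.
C_n = (2n)!/(n!(n+1)!), so C_{13} = 26!/(13! x 14!) = C(26,13)/14 = 10400600/14.

Final answer: C_{13} = 742900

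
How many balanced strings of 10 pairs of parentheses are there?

The structures are counted by the Catalan number C_n. Here n = 10 (pairs).
C_n = (2n)!/(n!(n+1)!), so C_{10} = 20!/(10! x 11!) = C(20,10)/11 = 184756/11.

Final answer: C_{10} = 16796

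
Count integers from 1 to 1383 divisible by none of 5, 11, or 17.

|div by 5|=276, |div by 11|=125, |div by 17|=81.
|div by 5&11|=25, |div by 5&17|=16, |div by 11&17|=7, |div by all|=1.
By inclusion-exclusion, divisible by at least one: 276+125+81-25-16-7+1 = 435.
Not divisible by any: 1383 - 435.

Final answer: 948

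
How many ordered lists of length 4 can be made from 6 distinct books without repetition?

P(6,4) = 6!/(6-4)! = 6!/2!.

Final answer: P(6,4) = 360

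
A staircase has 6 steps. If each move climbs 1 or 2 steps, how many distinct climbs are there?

Condition on the final move: it is a 1-step (f(n-1) ways to get there) or a 2-step (f(n-2) ways), so f(n) = f(n-1) + f(n-2), with f(1)=1, f(2)=2.
Iterating the recurrence: f(1)=1, f(2)=2, f(3)=3, f(4)=5, f(5)=8, f(6)=13.

Final answer: 13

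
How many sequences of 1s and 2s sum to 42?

Condition on the final move: it is a 1-step (f(n-1) ways to get there) or a 2-step (f(n-2) ways), so f(n) = f(n-1) + f(n-2), with f(1)=1, f(2)=2.
Iterating the recurrence: f(1)=1, f(2)=2, f(3)=3, f(4)=5, f(5)=8, f(6)=13, f(7)=21, f(8)=34, f(9)=55, f(10)=89, f(11)=144, f(12)=233, f(13)=377, f(14)=610, f(15)=987, f(16)=1597, f(17)=2584, f(18)=4181, f(19)=6765, f(20)=10946, f(21)=17711, f(22)=28657, f(23)=46368, f(24)=75025, f(25)=121393, f(26)=196418, f(27)=317811, f(28)=514229, f(29)=832040, f(30)=1346269, f(31)=2178309, f(32)=3524578, f(33)=5702887, f(34)=9227465, f(35)=14930352, f(36)=24157817, f(37)=39088169, f(38)=63245986, f(39)=102334155, f(40)=165580141, f(41)=267914296, f(42)=433494437.

Final answer: 433494437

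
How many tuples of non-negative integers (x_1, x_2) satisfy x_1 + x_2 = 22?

Stars and bars with 22 stars and 1 bars:
C(22+2-1, 2-1) = C(23,1).

Final answer: C(23,1) = 23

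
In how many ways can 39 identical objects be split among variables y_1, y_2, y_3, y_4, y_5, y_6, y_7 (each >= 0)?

Stars and bars with 39 stars and 6 bars:
C(39+7-1, 7-1) = C(45,6).

Final answer: C(45,6) = 8145060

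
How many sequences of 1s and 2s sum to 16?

Let f(n) count the ways. The last step is size 1 or 2, so f(n) = f(n-1) + f(n-2) with f(1)=1, f(2)=2.
Building up term by term: f(1)=1, f(2)=2, f(3)=3, f(4)=5, f(5)=8, f(6)=13, f(7)=21, f(8)=34, f(9)=55, f(10)=89, f(11)=144, f(12)=233, f(13)=377, f(14)=610, f(15)=987, f(16)=1597.

Final answer: 1597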